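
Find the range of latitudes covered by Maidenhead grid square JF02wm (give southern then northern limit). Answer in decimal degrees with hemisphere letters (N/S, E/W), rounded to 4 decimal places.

Field J=9, F=5: +9·20° lon, +5·10° lat → SW at lon 0°, lat -40°.
Square 0, 2: +0·2° lon, +2·1° lat → SW at lon 0°, lat -38°.
Subsquare w=22, m=12: +22·0.0833333° lon, +12·0.0416667° lat → SW at lon 1.83333°, lat -37.5°.
Cell spans 0.0833333° lon × 0.0416667° lat.
south 37.5000° S, north 37.4583° S.

37.5000° S, 37.4583° S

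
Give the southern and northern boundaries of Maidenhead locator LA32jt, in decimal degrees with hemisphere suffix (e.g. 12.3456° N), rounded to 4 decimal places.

Field L=11, A=0: +11·20° lon, +0·10° lat → SW at lon 40°, lat -90°.
Square 3, 2: +3·2° lon, +2·1° lat → SW at lon 46°, lat -88°.
Subsquare j=9, t=19: +9·0.0833333° lon, +19·0.0416667° lat → SW at lon 46.75°, lat -87.2083°.
Cell spans 0.0833333° lon × 0.0416667° lat.
south 87.2083° S, north 87.1667° S.

87.2083° S, 87.1667° S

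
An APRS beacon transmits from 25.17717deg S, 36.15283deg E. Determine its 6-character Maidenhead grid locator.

KG84bt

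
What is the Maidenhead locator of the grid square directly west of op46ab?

OP36xb

Longitude subsquare a = 0; −1 → -1, wraps to 23 = x, carry into square.
Longitude square 4; −1 → 3.
The latitude characters are unchanged.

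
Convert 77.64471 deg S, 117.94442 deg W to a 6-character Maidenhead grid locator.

DB12ai

Add 180° to longitude and 90° to latitude: 62.0556, 12.3553.
Field: 62.0556/20 → 3 → D, 12.3553/10 → 1 → B; chars DB.
Square: 2.0556/2 → 1, 2.3553/1 → 2; chars 12.
Subsquare: 0.0556/0.0833333 → 0 → a, 0.3553/0.0416667 → 8 → i; chars ai.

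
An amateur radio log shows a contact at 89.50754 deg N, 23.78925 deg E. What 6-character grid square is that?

KR19vm

Shift to the Maidenhead origin (180°W, 90°S): lon 203.7893, lat 179.5075.
Field: lon ⌊203.7893/20⌋ = 10 → K; lat ⌊179.5075/10⌋ = 17 → R.
Square: lon ⌊3.7893/2⌋ = 1; lat ⌊9.5075/1⌋ = 9.
Subsquare: lon ⌊1.7893/0.0833333⌋ = 21 → v; lat ⌊0.5075/0.0416667⌋ = 12 → m.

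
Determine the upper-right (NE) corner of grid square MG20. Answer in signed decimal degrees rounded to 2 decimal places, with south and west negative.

-29.00, 66.00

Field M=12, G=6: +12·20° lon, +6·10° lat → SW at lon 60°, lat -30°.
Square 2, 0: +2·2° lon, +0·1° lat → SW at lon 64°, lat -30°.
Cell spans 2° lon × 1° lat. NE corner is SW corner plus one full cell.
latitude -29.00, longitude 66.00.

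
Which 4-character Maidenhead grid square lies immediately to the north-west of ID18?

ID09

Longitude square 1; −1 → 0.
Latitude square 8; +1 → 9.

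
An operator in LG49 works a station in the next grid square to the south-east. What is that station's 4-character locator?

Longitude square 4; +1 → 5.
Latitude square 9; −1 → 8.

LG58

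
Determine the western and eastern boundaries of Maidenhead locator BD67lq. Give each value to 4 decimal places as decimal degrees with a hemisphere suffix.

Field B=1, D=3: +1·20° lon, +3·10° lat → SW at lon -160°, lat -60°.
Square 6, 7: +6·2° lon, +7·1° lat → SW at lon -148°, lat -53°.
Subsquare l=11, q=16: +11·0.0833333° lon, +16·0.0416667° lat → SW at lon -147.083°, lat -52.3333°.
Cell spans 0.0833333° lon × 0.0416667° lat.
west 147.0833° W, east 147.0000° W.

147.0833° W, 147.0000° W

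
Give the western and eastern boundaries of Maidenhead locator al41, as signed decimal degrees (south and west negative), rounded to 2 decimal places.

Field A=0, L=11: +0·20° lon, +11·10° lat → SW at lon -180°, lat 20°.
Square 4, 1: +4·2° lon, +1·1° lat → SW at lon -172°, lat 21°.
Cell spans 2° lon × 1° lat.
west -172.00, east -170.00.

-172.00, -170.00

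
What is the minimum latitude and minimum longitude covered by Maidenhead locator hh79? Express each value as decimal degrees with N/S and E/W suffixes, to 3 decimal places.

Field H=7, H=7: +7·20° lon, +7·10° lat → SW at lon -40°, lat -20°.
Square 7, 9: +7·2° lon, +9·1° lat → SW at lon -26°, lat -11°.
latitude 11.000° S, longitude 26.000° W.

11.000° S, 26.000° W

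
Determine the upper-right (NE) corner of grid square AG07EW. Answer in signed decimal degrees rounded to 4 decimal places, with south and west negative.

Field A=0, G=6: +0·20° lon, +6·10° lat → SW at lon -180°, lat -30°.
Square 0, 7: +0·2° lon, +7·1° lat → SW at lon -180°, lat -23°.
Subsquare e=4, w=22: +4·0.0833333° lon, +22·0.0416667° lat → SW at lon -179.667°, lat -22.0833°.
Cell spans 0.0833333° lon × 0.0416667° lat. NE corner is SW corner plus one full cell.
latitude -22.0417, longitude -179.5833.

-22.0417, -179.5833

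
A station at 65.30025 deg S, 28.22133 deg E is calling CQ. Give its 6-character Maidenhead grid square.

KC44cq

Shift to the Maidenhead origin (180°W, 90°S): lon 208.2213, lat 24.6997.
Field (20°×10°, letters A–R): 208.2213/20 → 10 → K, 24.6997/10 → 2 → C; chars KC.
Square (2°×1°, digits 0–9): 8.2213/2 → 4, 4.6997/1 → 4; chars 44.
Subsquare (5′×2.5′, letters a–x): 0.2213/0.0833333 → 2 → c, 0.6997/0.0416667 → 16 → q; chars cq.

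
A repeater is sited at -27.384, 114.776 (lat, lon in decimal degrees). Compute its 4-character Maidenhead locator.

OG72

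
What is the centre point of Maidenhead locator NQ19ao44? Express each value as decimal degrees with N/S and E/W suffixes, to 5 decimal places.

Field N=13, Q=16: +13·20° lon, +16·10° lat → SW at lon 80°, lat 70°.
Square 1, 9: +1·2° lon, +9·1° lat → SW at lon 82°, lat 79°.
Subsquare a=0, o=14: +0·0.0833333° lon, +14·0.0416667° lat → SW at lon 82°, lat 79.5833°.
Extended square 4, 4: +4·0.00833333° lon, +4·0.00416667° lat → SW at lon 82.0333°, lat 79.6°.
Cell spans 0.00833333° lon × 0.00416667° lat. Centre is SW corner plus half of each.
latitude 79.60208° N, longitude 82.03750° E.

79.60208° N, 82.03750° E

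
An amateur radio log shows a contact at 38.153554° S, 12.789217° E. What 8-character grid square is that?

JF61ju43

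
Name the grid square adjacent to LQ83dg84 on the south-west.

LQ83dg73

Longitude extended square 8; −1 → 7.
Latitude extended square 4; −1 → 3.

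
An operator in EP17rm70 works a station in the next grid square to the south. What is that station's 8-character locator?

Latitude extended square 0; −1 → -1, wraps to 9, carry into subsquare.
Latitude subsquare m = 12; −1 → 11 = l.
The longitude characters are unchanged.

EP17rl79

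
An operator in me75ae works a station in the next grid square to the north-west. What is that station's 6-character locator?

Longitude subsquare a = 0; −1 → -1, wraps to 23 = x, carry into square.
Longitude square 7; −1 → 6.
Latitude subsquare e = 4; +1 → 5 = f.

ME65xf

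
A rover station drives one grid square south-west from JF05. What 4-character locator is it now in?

Longitude square 0; −1 → -1, wraps to 9, carry into field.
Longitude field J = 9; −1 → 8 = I.
Latitude square 5; −1 → 4.

IF94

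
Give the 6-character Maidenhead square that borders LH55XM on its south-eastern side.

Longitude subsquare x = 23; +1 → 24, wraps to 0 = a, carry into square.
Longitude square 5; +1 → 6.
Latitude subsquare m = 12; −1 → 11 = l.

LH65al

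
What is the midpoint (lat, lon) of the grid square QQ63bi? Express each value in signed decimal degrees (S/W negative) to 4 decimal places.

73.3542, 152.1250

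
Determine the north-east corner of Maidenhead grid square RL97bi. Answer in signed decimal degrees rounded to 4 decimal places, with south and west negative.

Field R=17, L=11: +17·20° lon, +11·10° lat → SW at lon 160°, lat 20°.
Square 9, 7: +9·2° lon, +7·1° lat → SW at lon 178°, lat 27°.
Subsquare b=1, i=8: +1·0.0833333° lon, +8·0.0416667° lat → SW at lon 178.083°, lat 27.3333°.
Cell spans 0.0833333° lon × 0.0416667° lat. NE corner is SW corner plus one full cell.
latitude 27.3750, longitude 178.1667.

27.3750, 178.1667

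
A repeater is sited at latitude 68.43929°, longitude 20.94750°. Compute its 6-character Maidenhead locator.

Shift to the Maidenhead origin (180°W, 90°S): lon 200.9475, lat 158.4393.
Field: lon ⌊200.9475/20⌋ = 10 → K; lat ⌊158.4393/10⌋ = 15 → P.
Square: lon ⌊0.9475/2⌋ = 0; lat ⌊8.4393/1⌋ = 8.
Subsquare: lon ⌊0.9475/0.0833333⌋ = 11 → l; lat ⌊0.4393/0.0416667⌋ = 10 → k.

KP08lk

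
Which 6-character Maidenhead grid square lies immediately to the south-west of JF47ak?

Longitude subsquare a = 0; −1 → -1, wraps to 23 = x, carry into square.
Longitude square 4; −1 → 3.
Latitude subsquare k = 10; −1 → 9 = j.

JF37xj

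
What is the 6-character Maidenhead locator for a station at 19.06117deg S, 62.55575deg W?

Offset from 180°W / 90°S: lon 117.4442°, lat 70.9388°.
Field (20°×10°, letters A–R): lon ⌊117.4442/20⌋ = 5 → F; lat ⌊70.9388/10⌋ = 7 → H.
Square (2°×1°, digits 0–9): lon ⌊17.4442/2⌋ = 8; lat ⌊0.9388/1⌋ = 0.
Subsquare (5′×2.5′, letters a–x): lon ⌊1.4442/0.0833333⌋ = 17 → r; lat ⌊0.9388/0.0416667⌋ = 22 → w.

FH80rw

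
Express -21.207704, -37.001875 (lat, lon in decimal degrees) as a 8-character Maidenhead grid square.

Shift to the Maidenhead origin (180°W, 90°S): lon 142.99813, lat 68.79230.
Field: lon ⌊142.99813/20⌋ = 7 → H; lat ⌊68.79230/10⌋ = 6 → G.
Square: lon ⌊2.99813/2⌋ = 1; lat ⌊8.79230/1⌋ = 8.
Subsquare: lon ⌊0.99813/0.0833333⌋ = 11 → l; lat ⌊0.79230/0.0416667⌋ = 19 → t.
Extended square: lon ⌊0.08146/0.00833333⌋ = 9; lat ⌊0.00063/0.00416667⌋ = 0.

HG18lt90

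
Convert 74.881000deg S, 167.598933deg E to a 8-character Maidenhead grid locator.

Shift to the Maidenhead origin (180°W, 90°S): lon 347.59893, lat 15.11900.
Field: lon ⌊347.59893/20⌋ = 17 → R; lat ⌊15.11900/10⌋ = 1 → B.
Square: lon ⌊7.59893/2⌋ = 3; lat ⌊5.11900/1⌋ = 5.
Subsquare: lon ⌊1.59893/0.0833333⌋ = 19 → t; lat ⌊0.11900/0.0416667⌋ = 2 → c.
Extended square: lon ⌊0.01560/0.00833333⌋ = 1; lat ⌊0.03567/0.00416667⌋ = 8.

RB35tc18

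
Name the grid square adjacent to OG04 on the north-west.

NG95

Longitude square 0; −1 → -1, wraps to 9, carry into field.
Longitude field O = 14; −1 → 13 = N.
Latitude square 4; +1 → 5.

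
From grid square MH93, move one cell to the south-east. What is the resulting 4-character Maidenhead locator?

NH02

Longitude square 9; +1 → 10, wraps to 0, carry into field.
Longitude field M = 12; +1 → 13 = N.
Latitude square 3; −1 → 2.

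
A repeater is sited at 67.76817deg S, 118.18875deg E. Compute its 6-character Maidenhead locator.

OC92cf

Add 180° to longitude and 90° to latitude: 298.1888, 22.2318.
Field: lon ⌊298.1888/20⌋ = 14 → O; lat ⌊22.2318/10⌋ = 2 → C.
Square: lon ⌊18.1888/2⌋ = 9; lat ⌊2.2318/1⌋ = 2.
Subsquare: lon ⌊0.1888/0.0833333⌋ = 2 → c; lat ⌊0.2318/0.0416667⌋ = 5 → f.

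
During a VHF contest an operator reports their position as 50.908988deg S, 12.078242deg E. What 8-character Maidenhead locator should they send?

JD69ac91

Shift to the Maidenhead origin (180°W, 90°S): lon 192.07824, lat 39.09101.
Field (20°×10°, letters A–R): 192.07824/20 → 9 → J, 39.09101/10 → 3 → D; chars JD.
Square (2°×1°, digits 0–9): 12.07824/2 → 6, 9.09101/1 → 9; chars 69.
Subsquare (5′×2.5′, letters a–x): 0.07824/0.0833333 → 0 → a, 0.09101/0.0416667 → 2 → c; chars ac.
Extended square (30″×15″, digits 0–9): 0.07824/0.00833333 → 9, 0.00768/0.00416667 → 1; chars 91.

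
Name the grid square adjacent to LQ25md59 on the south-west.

LQ25md48

Longitude extended square 5; −1 → 4.
Latitude extended square 9; −1 → 8.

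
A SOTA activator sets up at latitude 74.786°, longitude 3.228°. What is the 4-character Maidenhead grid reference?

JQ14

Shift to the Maidenhead origin (180°W, 90°S): lon 183.23, lat 164.79.
Field: lon ⌊183.23/20⌋ = 9 → J; lat ⌊164.79/10⌋ = 16 → Q.
Square: lon ⌊3.23/2⌋ = 1; lat ⌊4.79/1⌋ = 4.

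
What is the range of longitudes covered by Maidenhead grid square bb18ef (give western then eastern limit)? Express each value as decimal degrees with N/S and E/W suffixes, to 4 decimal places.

157.6667° W, 157.5833° W

Field B=1, B=1: +1·20° lon, +1·10° lat → SW at lon -160°, lat -80°.
Square 1, 8: +1·2° lon, +8·1° lat → SW at lon -158°, lat -72°.
Subsquare e=4, f=5: +4·0.0833333° lon, +5·0.0416667° lat → SW at lon -157.667°, lat -71.7917°.
Cell spans 0.0833333° lon × 0.0416667° lat.
west 157.6667° W, east 157.5833° W.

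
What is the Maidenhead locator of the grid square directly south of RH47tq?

RH47tp

Latitude subsquare q = 16; −1 → 15 = p.
The longitude characters are unchanged.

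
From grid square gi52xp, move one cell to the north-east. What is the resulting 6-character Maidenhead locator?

GI62aq

Longitude subsquare x = 23; +1 → 24, wraps to 0 = a, carry into square.
Longitude square 5; +1 → 6.
Latitude subsquare p = 15; +1 → 16 = q.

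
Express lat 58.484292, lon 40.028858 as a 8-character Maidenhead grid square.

LO08al36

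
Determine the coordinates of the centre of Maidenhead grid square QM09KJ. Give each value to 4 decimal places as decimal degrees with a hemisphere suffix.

39.3958° N, 140.8750° E

Field Q=16, M=12: +16·20° lon, +12·10° lat → SW at lon 140°, lat 30°.
Square 0, 9: +0·2° lon, +9·1° lat → SW at lon 140°, lat 39°.
Subsquare k=10, j=9: +10·0.0833333° lon, +9·0.0416667° lat → SW at lon 140.833°, lat 39.375°.
Cell spans 0.0833333° lon × 0.0416667° lat. Centre is SW corner plus half of each.
latitude 39.3958° N, longitude 140.8750° E.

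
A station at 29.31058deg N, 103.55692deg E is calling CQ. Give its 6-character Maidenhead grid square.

OL19sh

Offset from 180°W / 90°S: lon 283.5569°, lat 119.3106°.
Field: 283.5569/20 → 14 → O, 119.3106/10 → 11 → L; chars OL.
Square: 3.5569/2 → 1, 9.3106/1 → 9; chars 19.
Subsquare: 1.5569/0.0833333 → 18 → s, 0.3106/0.0416667 → 7 → h; chars sh.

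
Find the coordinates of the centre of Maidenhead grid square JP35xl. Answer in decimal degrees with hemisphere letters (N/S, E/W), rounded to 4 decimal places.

65.4792° N, 7.9583° E

Field J=9, P=15: +9·20° lon, +15·10° lat → SW at lon 0°, lat 60°.
Square 3, 5: +3·2° lon, +5·1° lat → SW at lon 6°, lat 65°.
Subsquare x=23, l=11: +23·0.0833333° lon, +11·0.0416667° lat → SW at lon 7.91667°, lat 65.4583°.
Cell spans 0.0833333° lon × 0.0416667° lat. Centre is SW corner plus half of each.
latitude 65.4792° N, longitude 7.9583° E.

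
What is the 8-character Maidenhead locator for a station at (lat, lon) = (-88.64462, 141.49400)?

QA01ri95

Shift to the Maidenhead origin (180°W, 90°S): lon 321.49400, lat 1.35538.
Field: 321.49400/20 → 16 → Q, 1.35538/10 → 0 → A; chars QA.
Square: 1.49400/2 → 0, 1.35538/1 → 1; chars 01.
Subsquare: 1.49400/0.0833333 → 17 → r, 0.35538/0.0416667 → 8 → i; chars ri.
Extended square: 0.07733/0.00833333 → 9, 0.02205/0.00416667 → 5; chars 95.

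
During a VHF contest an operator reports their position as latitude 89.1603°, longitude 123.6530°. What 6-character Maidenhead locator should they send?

Shift to the Maidenhead origin (180°W, 90°S): lon 303.6530, lat 179.1603.
Field: lon ⌊303.6530/20⌋ = 15 → P; lat ⌊179.1603/10⌋ = 17 → R.
Square: lon ⌊3.6530/2⌋ = 1; lat ⌊9.1603/1⌋ = 9.
Subsquare: lon ⌊1.6530/0.0833333⌋ = 19 → t; lat ⌊0.1603/0.0416667⌋ = 3 → d.

PR19td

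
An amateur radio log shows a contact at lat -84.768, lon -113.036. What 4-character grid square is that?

Offset from 180°W / 90°S: lon 66.96°, lat 5.23°.
Field (20°×10°, letters A–R): lon ⌊66.96/20⌋ = 3 → D; lat ⌊5.23/10⌋ = 0 → A.
Square (2°×1°, digits 0–9): lon ⌊6.96/2⌋ = 3; lat ⌊5.23/1⌋ = 5.

DA35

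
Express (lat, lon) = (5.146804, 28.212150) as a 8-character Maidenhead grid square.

Shift to the Maidenhead origin (180°W, 90°S): lon 208.21215, lat 95.14680.
Field: 208.21215/20 → 10 → K, 95.14680/10 → 9 → J; chars KJ.
Square: 8.21215/2 → 4, 5.14680/1 → 5; chars 45.
Subsquare: 0.21215/0.0833333 → 2 → c, 0.14680/0.0416667 → 3 → d; chars cd.
Extended square: 0.04548/0.00833333 → 5, 0.02180/0.00416667 → 5; chars 55.

KJ45cd55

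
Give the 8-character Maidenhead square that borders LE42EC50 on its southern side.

LE42eb59

Latitude extended square 0; −1 → -1, wraps to 9, carry into subsquare.
Latitude subsquare c = 2; −1 → 1 = b.
The longitude characters are unchanged.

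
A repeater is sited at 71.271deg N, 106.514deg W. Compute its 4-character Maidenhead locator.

DQ61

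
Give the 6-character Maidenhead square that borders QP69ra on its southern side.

QP68rx

Latitude subsquare a = 0; −1 → -1, wraps to 23 = x, carry into square.
Latitude square 9; −1 → 8.
The longitude characters are unchanged.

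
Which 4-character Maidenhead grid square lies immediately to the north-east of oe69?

Longitude square 6; +1 → 7.
Latitude square 9; +1 → 10, wraps to 0, carry into field.
Latitude field E = 4; +1 → 5 = F.

OF70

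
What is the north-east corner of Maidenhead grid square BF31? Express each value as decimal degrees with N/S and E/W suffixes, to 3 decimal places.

Field B=1, F=5: +1·20° lon, +5·10° lat → SW at lon -160°, lat -40°.
Square 3, 1: +3·2° lon, +1·1° lat → SW at lon -154°, lat -39°.
Cell spans 2° lon × 1° lat. NE corner is SW corner plus one full cell.
latitude 38.000° S, longitude 152.000° W.

38.000° S, 152.000° W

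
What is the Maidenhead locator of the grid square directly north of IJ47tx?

Latitude subsquare x = 23; +1 → 24, wraps to 0 = a, carry into square.
Latitude square 7; +1 → 8.
The longitude characters are unchanged.

IJ48ta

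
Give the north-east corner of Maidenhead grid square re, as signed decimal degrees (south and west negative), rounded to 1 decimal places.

-40.0, 180.0

Field R=17, E=4: +17·20° lon, +4·10° lat → SW at lon 160°, lat -50°.
Cell spans 20° lon × 10° lat. NE corner is SW corner plus one full cell.
latitude -40.0, longitude 180.0.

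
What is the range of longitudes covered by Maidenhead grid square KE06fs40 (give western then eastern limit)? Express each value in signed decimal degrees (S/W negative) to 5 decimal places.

20.45000, 20.45833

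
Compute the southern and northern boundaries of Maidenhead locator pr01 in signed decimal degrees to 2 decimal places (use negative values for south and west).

81.00, 82.00

Field P=15, R=17: +15·20° lon, +17·10° lat → SW at lon 120°, lat 80°.
Square 0, 1: +0·2° lon, +1·1° lat → SW at lon 120°, lat 81°.
Cell spans 2° lon × 1° lat.
south 81.00, north 82.00.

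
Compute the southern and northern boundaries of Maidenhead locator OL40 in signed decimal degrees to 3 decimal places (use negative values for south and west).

20.000, 21.000

Field O=14, L=11: +14·20° lon, +11·10° lat → SW at lon 100°, lat 20°.
Square 4, 0: +4·2° lon, +0·1° lat → SW at lon 108°, lat 20°.
Cell spans 2° lon × 1° lat.
south 20.000, north 21.000.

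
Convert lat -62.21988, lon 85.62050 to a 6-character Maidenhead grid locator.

NC27ts

Add 180° to longitude and 90° to latitude: 265.6205, 27.7801.
Field: lon ⌊265.6205/20⌋ = 13 → N; lat ⌊27.7801/10⌋ = 2 → C.
Square: lon ⌊5.6205/2⌋ = 2; lat ⌊7.7801/1⌋ = 7.
Subsquare: lon ⌊1.6205/0.0833333⌋ = 19 → t; lat ⌊0.7801/0.0416667⌋ = 18 → s.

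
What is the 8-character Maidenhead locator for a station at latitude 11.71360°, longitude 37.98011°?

Shift to the Maidenhead origin (180°W, 90°S): lon 217.98011, lat 101.71360.
Field: 217.98011/20 → 10 → K, 101.71360/10 → 10 → K; chars KK.
Square: 17.98011/2 → 8, 1.71360/1 → 1; chars 81.
Subsquare: 1.98011/0.0833333 → 23 → x, 0.71360/0.0416667 → 17 → r; chars xr.
Extended square: 0.06344/0.00833333 → 7, 0.00527/0.00416667 → 1; chars 71.

KK81xr71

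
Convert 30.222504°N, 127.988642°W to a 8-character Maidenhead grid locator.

CM60af13

Offset from 180°W / 90°S: lon 52.01136°, lat 120.22250°.
Field (20°×10°, letters A–R): lon ⌊52.01136/20⌋ = 2 → C; lat ⌊120.22250/10⌋ = 12 → M.
Square (2°×1°, digits 0–9): lon ⌊12.01136/2⌋ = 6; lat ⌊0.22250/1⌋ = 0.
Subsquare (5′×2.5′, letters a–x): lon ⌊0.01136/0.0833333⌋ = 0 → a; lat ⌊0.22250/0.0416667⌋ = 5 → f.
Extended square (30″×15″, digits 0–9): lon ⌊0.01136/0.00833333⌋ = 1; lat ⌊0.01417/0.00416667⌋ = 3.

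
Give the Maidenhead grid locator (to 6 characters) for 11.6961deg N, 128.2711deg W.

CK51uq

Shift to the Maidenhead origin (180°W, 90°S): lon 51.7289, lat 101.6961.
Field: lon ⌊51.7289/20⌋ = 2 → C; lat ⌊101.6961/10⌋ = 10 → K.
Square: lon ⌊11.7289/2⌋ = 5; lat ⌊1.6961/1⌋ = 1.
Subsquare: lon ⌊1.7289/0.0833333⌋ = 20 → u; lat ⌊0.6961/0.0416667⌋ = 16 → q.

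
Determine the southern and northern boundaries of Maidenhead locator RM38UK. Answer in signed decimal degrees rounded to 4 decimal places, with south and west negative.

38.4167, 38.4583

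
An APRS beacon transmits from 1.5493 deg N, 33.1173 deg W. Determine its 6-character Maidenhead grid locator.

Shift to the Maidenhead origin (180°W, 90°S): lon 146.8827, lat 91.5493.
Field (20°×10°, letters A–R): 146.8827/20 → 7 → H, 91.5493/10 → 9 → J; chars HJ.
Square (2°×1°, digits 0–9): 6.8827/2 → 3, 1.5493/1 → 1; chars 31.
Subsquare (5′×2.5′, letters a–x): 0.8827/0.0833333 → 10 → k, 0.5493/0.0416667 → 13 → n; chars kn.

HJ31kn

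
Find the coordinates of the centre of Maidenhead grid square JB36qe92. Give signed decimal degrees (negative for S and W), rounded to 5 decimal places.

-73.82292, 7.41250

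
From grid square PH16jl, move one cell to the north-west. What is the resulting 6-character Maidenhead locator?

PH16im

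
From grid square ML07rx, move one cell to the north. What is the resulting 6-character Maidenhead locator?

Latitude subsquare x = 23; +1 → 24, wraps to 0 = a, carry into square.
Latitude square 7; +1 → 8.
The longitude characters are unchanged.

ML08ra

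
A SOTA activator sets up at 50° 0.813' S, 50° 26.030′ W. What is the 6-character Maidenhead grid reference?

GD49sx

Add 180° to longitude and 90° to latitude: 129.5662, 39.9864.
Field (20°×10°, letters A–R): lon ⌊129.5662/20⌋ = 6 → G; lat ⌊39.9864/10⌋ = 3 → D.
Square (2°×1°, digits 0–9): lon ⌊9.5662/2⌋ = 4; lat ⌊9.9864/1⌋ = 9.
Subsquare (5′×2.5′, letters a–x): lon ⌊1.5662/0.0833333⌋ = 18 → s; lat ⌊0.9864/0.0416667⌋ = 23 → x.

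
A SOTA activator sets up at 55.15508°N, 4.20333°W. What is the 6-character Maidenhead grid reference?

IO75vd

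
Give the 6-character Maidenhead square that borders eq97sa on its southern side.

EQ96sx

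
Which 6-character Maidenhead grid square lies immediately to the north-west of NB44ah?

NB34xi

Longitude subsquare a = 0; −1 → -1, wraps to 23 = x, carry into square.
Longitude square 4; −1 → 3.
Latitude subsquare h = 7; +1 → 8 = i.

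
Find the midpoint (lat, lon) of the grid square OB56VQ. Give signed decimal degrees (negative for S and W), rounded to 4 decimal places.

Field O=14, B=1: +14·20° lon, +1·10° lat → SW at lon 100°, lat -80°.
Square 5, 6: +5·2° lon, +6·1° lat → SW at lon 110°, lat -74°.
Subsquare v=21, q=16: +21·0.0833333° lon, +16·0.0416667° lat → SW at lon 111.75°, lat -73.3333°.
Cell spans 0.0833333° lon × 0.0416667° lat. Centre is SW corner plus half of each.
latitude -73.3125, longitude 111.7917.

-73.3125, 111.7917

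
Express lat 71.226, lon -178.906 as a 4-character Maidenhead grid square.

AQ01

Offset from 180°W / 90°S: lon 1.09°, lat 161.23°.
Field: lon ⌊1.09/20⌋ = 0 → A; lat ⌊161.23/10⌋ = 16 → Q.
Square: lon ⌊1.09/2⌋ = 0; lat ⌊1.23/1⌋ = 1.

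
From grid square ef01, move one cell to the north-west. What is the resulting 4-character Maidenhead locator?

DF92

Longitude square 0; −1 → -1, wraps to 9, carry into field.
Longitude field E = 4; −1 → 3 = D.
Latitude square 1; +1 → 2.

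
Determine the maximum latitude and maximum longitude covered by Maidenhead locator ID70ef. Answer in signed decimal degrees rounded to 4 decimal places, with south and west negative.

Field I=8, D=3: +8·20° lon, +3·10° lat → SW at lon -20°, lat -60°.
Square 7, 0: +7·2° lon, +0·1° lat → SW at lon -6°, lat -60°.
Subsquare e=4, f=5: +4·0.0833333° lon, +5·0.0416667° lat → SW at lon -5.66667°, lat -59.7917°.
Cell spans 0.0833333° lon × 0.0416667° lat. NE corner is SW corner plus one full cell.
latitude -59.7500, longitude -5.5833.

-59.7500, -5.5833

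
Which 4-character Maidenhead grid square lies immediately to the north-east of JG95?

KG06

Longitude square 9; +1 → 10, wraps to 0, carry into field.
Longitude field J = 9; +1 → 10 = K.
Latitude square 5; +1 → 6.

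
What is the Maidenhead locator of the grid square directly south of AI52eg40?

Latitude extended square 0; −1 → -1, wraps to 9, carry into subsquare.
Latitude subsquare g = 6; −1 → 5 = f.
The longitude characters are unchanged.

AI52ef49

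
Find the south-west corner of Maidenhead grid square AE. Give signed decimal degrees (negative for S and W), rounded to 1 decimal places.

-50.0, -180.0

Field A=0, E=4: +0·20° lon, +4·10° lat → SW at lon -180°, lat -50°.
latitude -50.0, longitude -180.0.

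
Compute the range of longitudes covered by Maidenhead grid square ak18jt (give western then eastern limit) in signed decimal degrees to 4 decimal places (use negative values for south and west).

-177.2500, -177.1667

Field A=0, K=10: +0·20° lon, +10·10° lat → SW at lon -180°, lat 10°.
Square 1, 8: +1·2° lon, +8·1° lat → SW at lon -178°, lat 18°.
Subsquare j=9, t=19: +9·0.0833333° lon, +19·0.0416667° lat → SW at lon -177.25°, lat 18.7917°.
Cell spans 0.0833333° lon × 0.0416667° lat.
west -177.2500, east -177.1667.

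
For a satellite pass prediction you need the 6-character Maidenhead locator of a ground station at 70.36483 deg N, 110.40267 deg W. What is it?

DQ40ti

Offset from 180°W / 90°S: lon 69.5973°, lat 160.3648°.
Field: lon ⌊69.5973/20⌋ = 3 → D; lat ⌊160.3648/10⌋ = 16 → Q.
Square: lon ⌊9.5973/2⌋ = 4; lat ⌊0.3648/1⌋ = 0.
Subsquare: lon ⌊1.5973/0.0833333⌋ = 19 → t; lat ⌊0.3648/0.0416667⌋ = 8 → i.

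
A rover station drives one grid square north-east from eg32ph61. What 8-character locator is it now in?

Longitude extended square 6; +1 → 7.
Latitude extended square 1; +1 → 2.

EG32ph72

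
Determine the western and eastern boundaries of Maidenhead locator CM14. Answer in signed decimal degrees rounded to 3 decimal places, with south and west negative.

Field C=2, M=12: +2·20° lon, +12·10° lat → SW at lon -140°, lat 30°.
Square 1, 4: +1·2° lon, +4·1° lat → SW at lon -138°, lat 34°.
Cell spans 2° lon × 1° lat.
west -138.000, east -136.000.

-138.000, -136.000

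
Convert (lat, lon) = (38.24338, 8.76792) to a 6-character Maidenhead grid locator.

Add 180° to longitude and 90° to latitude: 188.7679, 128.2434.
Field: lon ⌊188.7679/20⌋ = 9 → J; lat ⌊128.2434/10⌋ = 12 → M.
Square: lon ⌊8.7679/2⌋ = 4; lat ⌊8.2434/1⌋ = 8.
Subsquare: lon ⌊0.7679/0.0833333⌋ = 9 → j; lat ⌊0.2434/0.0416667⌋ = 5 → f.

JM48jf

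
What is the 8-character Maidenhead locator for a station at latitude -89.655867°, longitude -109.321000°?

Add 180° to longitude and 90° to latitude: 70.67900, 0.34413.
Field: 70.67900/20 → 3 → D, 0.34413/10 → 0 → A; chars DA.
Square: 10.67900/2 → 5, 0.34413/1 → 0; chars 50.
Subsquare: 0.67900/0.0833333 → 8 → i, 0.34413/0.0416667 → 8 → i; chars ii.
Extended square: 0.01233/0.00833333 → 1, 0.01080/0.00416667 → 2; chars 12.

DA50ii12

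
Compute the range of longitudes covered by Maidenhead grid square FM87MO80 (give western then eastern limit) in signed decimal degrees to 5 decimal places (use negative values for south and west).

-62.93333, -62.92500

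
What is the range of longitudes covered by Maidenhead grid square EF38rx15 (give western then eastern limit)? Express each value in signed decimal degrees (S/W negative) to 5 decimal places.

-92.57500, -92.56667

Field E=4, F=5: +4·20° lon, +5·10° lat → SW at lon -100°, lat -40°.
Square 3, 8: +3·2° lon, +8·1° lat → SW at lon -94°, lat -32°.
Subsquare r=17, x=23: +17·0.0833333° lon, +23·0.0416667° lat → SW at lon -92.5833°, lat -31.0417°.
Extended square 1, 5: +1·0.00833333° lon, +5·0.00416667° lat → SW at lon -92.575°, lat -31.0208°.
Cell spans 0.00833333° lon × 0.00416667° lat.
west -92.57500, east -92.56667.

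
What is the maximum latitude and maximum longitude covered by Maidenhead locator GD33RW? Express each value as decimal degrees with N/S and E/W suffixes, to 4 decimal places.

56.0417° S, 52.5000° W

Field G=6, D=3: +6·20° lon, +3·10° lat → SW at lon -60°, lat -60°.
Square 3, 3: +3·2° lon, +3·1° lat → SW at lon -54°, lat -57°.
Subsquare r=17, w=22: +17·0.0833333° lon, +22·0.0416667° lat → SW at lon -52.5833°, lat -56.0833°.
Cell spans 0.0833333° lon × 0.0416667° lat. NE corner is SW corner plus one full cell.
latitude 56.0417° S, longitude 52.5000° W.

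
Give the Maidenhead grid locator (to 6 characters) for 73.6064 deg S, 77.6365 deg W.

FB16ej

Add 180° to longitude and 90° to latitude: 102.3635, 16.3936.
Field: lon ⌊102.3635/20⌋ = 5 → F; lat ⌊16.3936/10⌋ = 1 → B.
Square: lon ⌊2.3635/2⌋ = 1; lat ⌊6.3936/1⌋ = 6.
Subsquare: lon ⌊0.3635/0.0833333⌋ = 4 → e; lat ⌊0.3936/0.0416667⌋ = 9 → j.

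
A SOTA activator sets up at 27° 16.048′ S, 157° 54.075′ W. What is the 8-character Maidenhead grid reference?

BG12br15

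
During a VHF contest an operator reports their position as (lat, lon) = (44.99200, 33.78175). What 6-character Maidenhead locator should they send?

KN64vx

Offset from 180°W / 90°S: lon 213.7817°, lat 134.9920°.
Field (20°×10°, letters A–R): lon ⌊213.7817/20⌋ = 10 → K; lat ⌊134.9920/10⌋ = 13 → N.
Square (2°×1°, digits 0–9): lon ⌊13.7817/2⌋ = 6; lat ⌊4.9920/1⌋ = 4.
Subsquare (5′×2.5′, letters a–x): lon ⌊1.7817/0.0833333⌋ = 21 → v; lat ⌊0.9920/0.0416667⌋ = 23 → x.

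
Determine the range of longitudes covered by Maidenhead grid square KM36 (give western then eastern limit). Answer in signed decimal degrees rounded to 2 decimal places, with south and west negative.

Field K=10, M=12: +10·20° lon, +12·10° lat → SW at lon 20°, lat 30°.
Square 3, 6: +3·2° lon, +6·1° lat → SW at lon 26°, lat 36°.
Cell spans 2° lon × 1° lat.
west 26.00, east 28.00.

26.00, 28.00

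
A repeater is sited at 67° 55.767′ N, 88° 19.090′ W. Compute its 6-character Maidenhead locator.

EP57uw

Offset from 180°W / 90°S: lon 91.6818°, lat 157.9295°.
Field (20°×10°, letters A–R): lon ⌊91.6818/20⌋ = 4 → E; lat ⌊157.9295/10⌋ = 15 → P.
Square (2°×1°, digits 0–9): lon ⌊11.6818/2⌋ = 5; lat ⌊7.9295/1⌋ = 7.
Subsquare (5′×2.5′, letters a–x): lon ⌊1.6818/0.0833333⌋ = 20 → u; lat ⌊0.9295/0.0416667⌋ = 22 → w.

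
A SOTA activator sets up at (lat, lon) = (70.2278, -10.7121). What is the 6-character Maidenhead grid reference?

Offset from 180°W / 90°S: lon 169.2879°, lat 160.2278°.
Field: lon ⌊169.2879/20⌋ = 8 → I; lat ⌊160.2278/10⌋ = 16 → Q.
Square: lon ⌊9.2879/2⌋ = 4; lat ⌊0.2278/1⌋ = 0.
Subsquare: lon ⌊1.2879/0.0833333⌋ = 15 → p; lat ⌊0.2278/0.0416667⌋ = 5 → f.

IQ40pf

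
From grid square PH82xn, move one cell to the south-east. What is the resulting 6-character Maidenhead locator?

PH92am

Longitude subsquare x = 23; +1 → 24, wraps to 0 = a, carry into square.
Longitude square 8; +1 → 9.
Latitude subsquare n = 13; −1 → 12 = m.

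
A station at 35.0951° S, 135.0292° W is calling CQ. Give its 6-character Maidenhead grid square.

CF24lv

Shift to the Maidenhead origin (180°W, 90°S): lon 44.9708, lat 54.9049.
Field: 44.9708/20 → 2 → C, 54.9049/10 → 5 → F; chars CF.
Square: 4.9708/2 → 2, 4.9049/1 → 4; chars 24.
Subsquare: 0.9708/0.0833333 → 11 → l, 0.9049/0.0416667 → 21 → v; chars lv.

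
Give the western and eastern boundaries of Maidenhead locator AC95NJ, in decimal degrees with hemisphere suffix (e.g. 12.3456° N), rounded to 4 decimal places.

Field A=0, C=2: +0·20° lon, +2·10° lat → SW at lon -180°, lat -70°.
Square 9, 5: +9·2° lon, +5·1° lat → SW at lon -162°, lat -65°.
Subsquare n=13, j=9: +13·0.0833333° lon, +9·0.0416667° lat → SW at lon -160.917°, lat -64.625°.
Cell spans 0.0833333° lon × 0.0416667° lat.
west 160.9167° W, east 160.8333° W.

160.9167° W, 160.8333° W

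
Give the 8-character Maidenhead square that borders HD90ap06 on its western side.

HD80xp96

Longitude extended square 0; −1 → -1, wraps to 9, carry into subsquare.
Longitude subsquare a = 0; −1 → -1, wraps to 23 = x, carry into square.
Longitude square 9; −1 → 8.
The latitude characters are unchanged.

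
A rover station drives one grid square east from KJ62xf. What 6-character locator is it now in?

KJ72af

Longitude subsquare x = 23; +1 → 24, wraps to 0 = a, carry into square.
Longitude square 6; +1 → 7.
The latitude characters are unchanged.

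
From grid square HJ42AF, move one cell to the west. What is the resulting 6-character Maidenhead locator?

HJ32xf

Longitude subsquare a = 0; −1 → -1, wraps to 23 = x, carry into square.
Longitude square 4; −1 → 3.
The latitude characters are unchanged.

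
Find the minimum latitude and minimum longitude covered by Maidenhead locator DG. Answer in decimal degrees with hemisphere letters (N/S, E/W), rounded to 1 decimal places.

Field D=3, G=6: +3·20° lon, +6·10° lat → SW at lon -120°, lat -30°.
latitude 30.0° S, longitude 120.0° W.

30.0° S, 120.0° W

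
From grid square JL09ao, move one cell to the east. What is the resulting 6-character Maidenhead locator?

Longitude subsquare a = 0; +1 → 1 = b.
The latitude characters are unchanged.

JL09bo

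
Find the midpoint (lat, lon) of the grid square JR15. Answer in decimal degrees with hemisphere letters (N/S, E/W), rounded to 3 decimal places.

85.500° N, 3.000° E

Field J=9, R=17: +9·20° lon, +17·10° lat → SW at lon 0°, lat 80°.
Square 1, 5: +1·2° lon, +5·1° lat → SW at lon 2°, lat 85°.
Cell spans 2° lon × 1° lat. Centre is SW corner plus half of each.
latitude 85.500° N, longitude 3.000° E.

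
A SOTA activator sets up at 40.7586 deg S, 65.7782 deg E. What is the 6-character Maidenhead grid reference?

Shift to the Maidenhead origin (180°W, 90°S): lon 245.7782, lat 49.2414.
Field (20°×10°, letters A–R): lon ⌊245.7782/20⌋ = 12 → M; lat ⌊49.2414/10⌋ = 4 → E.
Square (2°×1°, digits 0–9): lon ⌊5.7782/2⌋ = 2; lat ⌊9.2414/1⌋ = 9.
Subsquare (5′×2.5′, letters a–x): lon ⌊1.7782/0.0833333⌋ = 21 → v; lat ⌊0.2414/0.0416667⌋ = 5 → f.

ME29vf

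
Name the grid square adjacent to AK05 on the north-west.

RK96

Longitude square 0; −1 → -1, wraps to 9, carry into field.
Longitude field A = 0; −1 → -1, wraps to 17 = R, wrapping around the antimeridian.
Latitude square 5; +1 → 6.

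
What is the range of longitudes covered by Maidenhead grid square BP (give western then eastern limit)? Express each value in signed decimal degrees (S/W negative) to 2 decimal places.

-160.00, -140.00

Field B=1, P=15: +1·20° lon, +15·10° lat → SW at lon -160°, lat 60°.
Cell spans 20° lon × 10° lat.
west -160.00, east -140.00.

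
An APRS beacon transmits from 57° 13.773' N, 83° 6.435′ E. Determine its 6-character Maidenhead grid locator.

NO17nf

Offset from 180°W / 90°S: lon 263.1073°, lat 147.2296°.
Field: 263.1073/20 → 13 → N, 147.2296/10 → 14 → O; chars NO.
Square: 3.1073/2 → 1, 7.2296/1 → 7; chars 17.
Subsquare: 1.1073/0.0833333 → 13 → n, 0.2296/0.0416667 → 5 → f; chars nf.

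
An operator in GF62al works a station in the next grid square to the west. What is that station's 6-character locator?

Longitude subsquare a = 0; −1 → -1, wraps to 23 = x, carry into square.
Longitude square 6; −1 → 5.
The latitude characters are unchanged.

GF52xl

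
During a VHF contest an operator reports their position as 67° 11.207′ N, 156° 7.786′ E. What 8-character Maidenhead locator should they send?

QP87be54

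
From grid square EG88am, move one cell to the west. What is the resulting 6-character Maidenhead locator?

Longitude subsquare a = 0; −1 → -1, wraps to 23 = x, carry into square.
Longitude square 8; −1 → 7.
The latitude characters are unchanged.

EG78xm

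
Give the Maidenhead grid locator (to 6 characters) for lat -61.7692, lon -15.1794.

Shift to the Maidenhead origin (180°W, 90°S): lon 164.8206, lat 28.2308.
Field: 164.8206/20 → 8 → I, 28.2308/10 → 2 → C; chars IC.
Square: 4.8206/2 → 2, 8.2308/1 → 8; chars 28.
Subsquare: 0.8206/0.0833333 → 9 → j, 0.2308/0.0416667 → 5 → f; chars jf.

IC28jf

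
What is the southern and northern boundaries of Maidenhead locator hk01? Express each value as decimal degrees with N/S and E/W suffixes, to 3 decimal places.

11.000° N, 12.000° N

Field H=7, K=10: +7·20° lon, +10·10° lat → SW at lon -40°, lat 10°.
Square 0, 1: +0·2° lon, +1·1° lat → SW at lon -40°, lat 11°.
Cell spans 2° lon × 1° lat.
south 11.000° N, north 12.000° N.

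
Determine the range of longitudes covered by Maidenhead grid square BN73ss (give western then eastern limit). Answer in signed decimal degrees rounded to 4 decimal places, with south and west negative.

Field B=1, N=13: +1·20° lon, +13·10° lat → SW at lon -160°, lat 40°.
Square 7, 3: +7·2° lon, +3·1° lat → SW at lon -146°, lat 43°.
Subsquare s=18, s=18: +18·0.0833333° lon, +18·0.0416667° lat → SW at lon -144.5°, lat 43.75°.
Cell spans 0.0833333° lon × 0.0416667° lat.
west -144.5000, east -144.4167.

-144.5000, -144.4167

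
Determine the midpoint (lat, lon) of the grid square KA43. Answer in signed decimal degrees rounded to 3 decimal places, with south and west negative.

-86.500, 29.000

Field K=10, A=0: +10·20° lon, +0·10° lat → SW at lon 20°, lat -90°.
Square 4, 3: +4·2° lon, +3·1° lat → SW at lon 28°, lat -87°.
Cell spans 2° lon × 1° lat. Centre is SW corner plus half of each.
latitude -86.500, longitude 29.000.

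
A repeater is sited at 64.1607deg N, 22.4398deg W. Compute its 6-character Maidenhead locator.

HP84sd

Shift to the Maidenhead origin (180°W, 90°S): lon 157.5602, lat 154.1607.
Field: lon ⌊157.5602/20⌋ = 7 → H; lat ⌊154.1607/10⌋ = 15 → P.
Square: lon ⌊17.5602/2⌋ = 8; lat ⌊4.1607/1⌋ = 4.
Subsquare: lon ⌊1.5602/0.0833333⌋ = 18 → s; lat ⌊0.1607/0.0416667⌋ = 3 → d.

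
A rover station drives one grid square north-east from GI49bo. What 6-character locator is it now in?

GI49cp

Longitude subsquare b = 1; +1 → 2 = c.
Latitude subsquare o = 14; +1 → 15 = p.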